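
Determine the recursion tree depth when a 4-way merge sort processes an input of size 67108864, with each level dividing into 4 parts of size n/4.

For divide and conquer with division factor 4:

Problem sizes at each level:
Level 0: 67108864
Level 1: 16777216
Level 2: 4194304
Level 3: 1048576
Level 4: 262144
Level 5: 65536
Level 6: 16384
Level 7: 4096
Level 8: 1024
Level 9: 256
Level 10: 64
Level 11: 16
Level 12: 4
Level 13: 1

The root is level 0 and the size-1 base case is level 13 (the tree spans levels 0 through 13, i.e. 14 levels counting the root), so the depth is the number of divisions: log_4(67108864) = 13

The recursion tree depth is log_4(67108864) = 13. At each level, the problem size is divided by 4, so it takes 13 divisions to reduce to a base case of size 1. The algorithm makes 4 recursive calls at each level.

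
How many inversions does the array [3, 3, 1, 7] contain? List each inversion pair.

Finding inversions in [3, 3, 1, 7]:

(0, 2): arr[0]=3 > arr[2]=1
(1, 2): arr[1]=3 > arr[2]=1

Total inversions: 2

The array has 2 inversion(s): (0,2), (1,2). Each pair (i,j) satisfies i < j and arr[i] > arr[j].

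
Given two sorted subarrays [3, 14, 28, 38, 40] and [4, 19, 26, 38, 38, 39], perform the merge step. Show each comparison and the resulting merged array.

Merging process:

Compare 3 vs 4: take 3 from left. Merged: [3]
Compare 14 vs 4: take 4 from right. Merged: [3, 4]
Compare 14 vs 19: take 14 from left. Merged: [3, 4, 14]
Compare 28 vs 19: take 19 from right. Merged: [3, 4, 14, 19]
Compare 28 vs 26: take 26 from right. Merged: [3, 4, 14, 19, 26]
Compare 28 vs 38: take 28 from left. Merged: [3, 4, 14, 19, 26, 28]
Compare 38 vs 38: take 38 from left. Merged: [3, 4, 14, 19, 26, 28, 38]
Compare 40 vs 38: take 38 from right. Merged: [3, 4, 14, 19, 26, 28, 38, 38]
Compare 40 vs 38: take 38 from right. Merged: [3, 4, 14, 19, 26, 28, 38, 38, 38]
Compare 40 vs 39: take 39 from right. Merged: [3, 4, 14, 19, 26, 28, 38, 38, 38, 39]
Append remaining from left: [40]. Merged: [3, 4, 14, 19, 26, 28, 38, 38, 38, 39, 40]

Final merged array: [3, 4, 14, 19, 26, 28, 38, 38, 38, 39, 40]
Total comparisons: 10

The merged array is [3, 4, 14, 19, 26, 28, 38, 38, 38, 39, 40], requiring 10 comparisons. The merge step runs in O(n) time where n is the total number of elements.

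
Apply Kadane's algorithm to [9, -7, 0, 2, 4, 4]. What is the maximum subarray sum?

Using Kadane's algorithm on [9, -7, 0, 2, 4, 4]:

Scanning through the array:
Position 1 (value -7): max_ending_here = 2, max_so_far = 9
Position 2 (value 0): max_ending_here = 2, max_so_far = 9
Position 3 (value 2): max_ending_here = 4, max_so_far = 9
Position 4 (value 4): max_ending_here = 8, max_so_far = 9
Position 5 (value 4): max_ending_here = 12, max_so_far = 12

Maximum subarray: [9, -7, 0, 2, 4, 4]
Maximum sum: 12

The maximum subarray is [9, -7, 0, 2, 4, 4] with sum 12. This subarray runs from index 0 to index 5.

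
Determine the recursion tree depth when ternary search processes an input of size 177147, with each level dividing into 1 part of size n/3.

For divide and conquer with division factor 3:

Problem sizes at each level:
Level 0: 177147
Level 1: 59049
Level 2: 19683
Level 3: 6561
Level 4: 2187
Level 5: 729
Level 6: 243
Level 7: 81
Level 8: 27
Level 9: 9
Level 10: 3
Level 11: 1

The root is level 0 and the size-1 base case is level 11 (the tree spans levels 0 through 11, i.e. 12 levels counting the root), so the depth is the number of divisions: log_3(177147) = 11

The recursion tree depth is log_3(177147) = 11. At each level, the problem size is divided by 3, so it takes 11 divisions to reduce to a base case of size 1. The algorithm makes 1 recursive call at each level.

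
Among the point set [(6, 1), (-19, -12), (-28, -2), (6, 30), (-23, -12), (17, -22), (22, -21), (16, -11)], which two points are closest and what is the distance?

Computing all pairwise distances among 8 points:

d((6, 1), (-19, -12)) = 28.178
d((6, 1), (-28, -2)) = 34.1321
d((6, 1), (6, 30)) = 29.0
d((6, 1), (-23, -12)) = 31.7805
d((6, 1), (17, -22)) = 25.4951
d((6, 1), (22, -21)) = 27.2029
d((6, 1), (16, -11)) = 15.6205
d((-19, -12), (-28, -2)) = 13.4536
d((-19, -12), (6, 30)) = 48.8774
d((-19, -12), (-23, -12)) = 4.0 <-- minimum
d((-19, -12), (17, -22)) = 37.3631
d((-19, -12), (22, -21)) = 41.9762
d((-19, -12), (16, -11)) = 35.0143
d((-28, -2), (6, 30)) = 46.6905
d((-28, -2), (-23, -12)) = 11.1803
d((-28, -2), (17, -22)) = 49.2443
d((-28, -2), (22, -21)) = 53.4883
d((-28, -2), (16, -11)) = 44.911
d((6, 30), (-23, -12)) = 51.0392
d((6, 30), (17, -22)) = 53.1507
d((6, 30), (22, -21)) = 53.4509
d((6, 30), (16, -11)) = 42.2019
d((-23, -12), (17, -22)) = 41.2311
d((-23, -12), (22, -21)) = 45.8912
d((-23, -12), (16, -11)) = 39.0128
d((17, -22), (22, -21)) = 5.099
d((17, -22), (16, -11)) = 11.0454
d((22, -21), (16, -11)) = 11.6619

Closest pair: (-19, -12) and (-23, -12) with distance 4.0

The closest pair is (-19, -12) and (-23, -12) with Euclidean distance 4.0. For 8 points, brute-force pairwise comparison is shown above. For large n, the divide-and-conquer algorithm (sort by x, recurse on halves, check the dividing strip) achieves O(n log n).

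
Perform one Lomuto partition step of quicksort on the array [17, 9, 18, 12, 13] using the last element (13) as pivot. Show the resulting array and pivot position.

Lomuto partition with pivot = 13:

Initial array: [17, 9, 18, 12, 13]

arr[0]=17 > 13: no swap
arr[1]=9 <= 13: swap with position 0, array becomes [9, 17, 18, 12, 13]
arr[2]=18 > 13: no swap
arr[3]=12 <= 13: swap with position 1, array becomes [9, 12, 18, 17, 13]

Place pivot at position 2: [9, 12, 13, 17, 18]
Pivot position: 2

After partitioning with pivot 13, the array becomes [9, 12, 13, 17, 18]. The pivot is placed at index 2. All elements to the left of the pivot are <= 13, and all elements to the right are > 13.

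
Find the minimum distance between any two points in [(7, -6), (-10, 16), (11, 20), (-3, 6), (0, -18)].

Computing all pairwise distances among 5 points:

d((7, -6), (-10, 16)) = 27.8029
d((7, -6), (11, 20)) = 26.3059
d((7, -6), (-3, 6)) = 15.6205
d((7, -6), (0, -18)) = 13.8924
d((-10, 16), (11, 20)) = 21.3776
d((-10, 16), (-3, 6)) = 12.2066 <-- minimum
d((-10, 16), (0, -18)) = 35.4401
d((11, 20), (-3, 6)) = 19.799
d((11, 20), (0, -18)) = 39.5601
d((-3, 6), (0, -18)) = 24.1868

Closest pair: (-10, 16) and (-3, 6) with distance 12.2066

The closest pair is (-10, 16) and (-3, 6) with Euclidean distance 12.2066. For 5 points, brute-force pairwise comparison is shown above. For large n, the divide-and-conquer algorithm (sort by x, recurse on halves, check the dividing strip) achieves O(n log n).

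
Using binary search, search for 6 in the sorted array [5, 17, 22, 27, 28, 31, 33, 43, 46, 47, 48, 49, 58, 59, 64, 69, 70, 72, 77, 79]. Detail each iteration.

Binary search for 6 in [5, 17, 22, 27, 28, 31, 33, 43, 46, 47, 48, 49, 58, 59, 64, 69, 70, 72, 77, 79]:

lo=0, hi=19, mid=9, arr[mid]=47 -> 47 > 6, search left half
lo=0, hi=8, mid=4, arr[mid]=28 -> 28 > 6, search left half
lo=0, hi=3, mid=1, arr[mid]=17 -> 17 > 6, search left half
lo=0, hi=0, mid=0, arr[mid]=5 -> 5 < 6, search right half
lo=1 > hi=0, target 6 not found

Binary search determines that 6 is not in the array after 4 comparisons. The search space was exhausted without finding the target.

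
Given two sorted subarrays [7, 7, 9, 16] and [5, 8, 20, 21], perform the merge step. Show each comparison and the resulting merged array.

Merging process:

Compare 7 vs 5: take 5 from right. Merged: [5]
Compare 7 vs 8: take 7 from left. Merged: [5, 7]
Compare 7 vs 8: take 7 from left. Merged: [5, 7, 7]
Compare 9 vs 8: take 8 from right. Merged: [5, 7, 7, 8]
Compare 9 vs 20: take 9 from left. Merged: [5, 7, 7, 8, 9]
Compare 16 vs 20: take 16 from left. Merged: [5, 7, 7, 8, 9, 16]
Append remaining from right: [20, 21]. Merged: [5, 7, 7, 8, 9, 16, 20, 21]

Final merged array: [5, 7, 7, 8, 9, 16, 20, 21]
Total comparisons: 6

The merged array is [5, 7, 7, 8, 9, 16, 20, 21], requiring 6 comparisons. The merge step runs in O(n) time where n is the total number of elements.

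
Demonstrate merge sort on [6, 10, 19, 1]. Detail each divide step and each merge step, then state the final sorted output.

Merge sort trace:

Split: [6, 10, 19, 1] -> [6, 10] and [19, 1]
  Split: [6, 10] -> [6] and [10]
  Merge: [6] + [10] -> [6, 10]
  Split: [19, 1] -> [19] and [1]
  Merge: [19] + [1] -> [1, 19]
Merge: [6, 10] + [1, 19] -> [1, 6, 10, 19]

Final sorted array: [1, 6, 10, 19]

The merge sort proceeds by recursively splitting the array and merging sorted halves.
After all merges, the sorted array is [1, 6, 10, 19].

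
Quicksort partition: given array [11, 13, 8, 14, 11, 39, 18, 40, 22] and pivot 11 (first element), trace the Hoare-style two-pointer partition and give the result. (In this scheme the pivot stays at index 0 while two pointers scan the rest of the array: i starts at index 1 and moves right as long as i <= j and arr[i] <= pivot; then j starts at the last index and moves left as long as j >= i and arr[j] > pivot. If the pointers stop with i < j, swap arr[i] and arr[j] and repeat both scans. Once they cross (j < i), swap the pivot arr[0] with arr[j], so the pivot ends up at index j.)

Hoare-style two-pointer partition with pivot = 11:

Initial array: [11, 13, 8, 14, 11, 39, 18, 40, 22]

Pointers start at i = 1, j = 8.
i stops at index 1 (arr[1]=13 > 11), j stops at index 4 (arr[4]=11 <= 11): swap arr[1] and arr[4], array becomes [11, 11, 8, 14, 13, 39, 18, 40, 22]
i ends at 3, j ends at 2: the pointers have crossed (j < i), so scanning stops.

Swap pivot arr[0] with arr[2] to place pivot at position 2: [8, 11, 11, 14, 13, 39, 18, 40, 22]
Pivot position: 2

After partitioning with pivot 11, the array becomes [8, 11, 11, 14, 13, 39, 18, 40, 22]. The pivot is placed at index 2. All elements to the left of the pivot are <= 11, and all elements to the right are > 11.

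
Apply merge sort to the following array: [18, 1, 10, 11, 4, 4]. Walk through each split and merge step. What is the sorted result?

Merge sort trace:

Split: [18, 1, 10, 11, 4, 4] -> [18, 1, 10] and [11, 4, 4]
  Split: [18, 1, 10] -> [18] and [1, 10]
    Split: [1, 10] -> [1] and [10]
    Merge: [1] + [10] -> [1, 10]
  Merge: [18] + [1, 10] -> [1, 10, 18]
  Split: [11, 4, 4] -> [11] and [4, 4]
    Split: [4, 4] -> [4] and [4]
    Merge: [4] + [4] -> [4, 4]
  Merge: [11] + [4, 4] -> [4, 4, 11]
Merge: [1, 10, 18] + [4, 4, 11] -> [1, 4, 4, 10, 11, 18]

Final sorted array: [1, 4, 4, 10, 11, 18]

The merge sort proceeds by recursively splitting the array and merging sorted halves.
After all merges, the sorted array is [1, 4, 4, 10, 11, 18].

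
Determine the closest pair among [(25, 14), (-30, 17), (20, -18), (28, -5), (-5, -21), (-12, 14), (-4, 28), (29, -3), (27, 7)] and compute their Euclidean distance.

Computing all pairwise distances among 9 points:

d((25, 14), (-30, 17)) = 55.0818
d((25, 14), (20, -18)) = 32.3883
d((25, 14), (28, -5)) = 19.2354
d((25, 14), (-5, -21)) = 46.0977
d((25, 14), (-12, 14)) = 37.0
d((25, 14), (-4, 28)) = 32.2025
d((25, 14), (29, -3)) = 17.4642
d((25, 14), (27, 7)) = 7.2801
d((-30, 17), (20, -18)) = 61.0328
d((-30, 17), (28, -5)) = 62.0322
d((-30, 17), (-5, -21)) = 45.4863
d((-30, 17), (-12, 14)) = 18.2483
d((-30, 17), (-4, 28)) = 28.2312
d((-30, 17), (29, -3)) = 62.2977
d((-30, 17), (27, 7)) = 57.8705
d((20, -18), (28, -5)) = 15.2643
d((20, -18), (-5, -21)) = 25.1794
d((20, -18), (-12, 14)) = 45.2548
d((20, -18), (-4, 28)) = 51.8845
d((20, -18), (29, -3)) = 17.4929
d((20, -18), (27, 7)) = 25.9615
d((28, -5), (-5, -21)) = 36.6742
d((28, -5), (-12, 14)) = 44.2832
d((28, -5), (-4, 28)) = 45.9674
d((28, -5), (29, -3)) = 2.2361 <-- minimum
d((28, -5), (27, 7)) = 12.0416
d((-5, -21), (-12, 14)) = 35.6931
d((-5, -21), (-4, 28)) = 49.0102
d((-5, -21), (29, -3)) = 38.4708
d((-5, -21), (27, 7)) = 42.5206
d((-12, 14), (-4, 28)) = 16.1245
d((-12, 14), (29, -3)) = 44.3847
d((-12, 14), (27, 7)) = 39.6232
d((-4, 28), (29, -3)) = 45.2769
d((-4, 28), (27, 7)) = 37.4433
d((29, -3), (27, 7)) = 10.198

Closest pair: (28, -5) and (29, -3) with distance 2.2361

The closest pair is (28, -5) and (29, -3) with Euclidean distance 2.2361. For 9 points, brute-force pairwise comparison is shown above. For large n, the divide-and-conquer algorithm (sort by x, recurse on halves, check the dividing strip) achieves O(n log n).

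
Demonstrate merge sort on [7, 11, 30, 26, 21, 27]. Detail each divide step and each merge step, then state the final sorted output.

Merge sort trace:

Split: [7, 11, 30, 26, 21, 27] -> [7, 11, 30] and [26, 21, 27]
  Split: [7, 11, 30] -> [7] and [11, 30]
    Split: [11, 30] -> [11] and [30]
    Merge: [11] + [30] -> [11, 30]
  Merge: [7] + [11, 30] -> [7, 11, 30]
  Split: [26, 21, 27] -> [26] and [21, 27]
    Split: [21, 27] -> [21] and [27]
    Merge: [21] + [27] -> [21, 27]
  Merge: [26] + [21, 27] -> [21, 26, 27]
Merge: [7, 11, 30] + [21, 26, 27] -> [7, 11, 21, 26, 27, 30]

Final sorted array: [7, 11, 21, 26, 27, 30]

The merge sort proceeds by recursively splitting the array and merging sorted halves.
After all merges, the sorted array is [7, 11, 21, 26, 27, 30].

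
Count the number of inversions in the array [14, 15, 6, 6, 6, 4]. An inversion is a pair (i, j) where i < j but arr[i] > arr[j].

Finding inversions in [14, 15, 6, 6, 6, 4]:

(0, 2): arr[0]=14 > arr[2]=6
(0, 3): arr[0]=14 > arr[3]=6
(0, 4): arr[0]=14 > arr[4]=6
(0, 5): arr[0]=14 > arr[5]=4
(1, 2): arr[1]=15 > arr[2]=6
(1, 3): arr[1]=15 > arr[3]=6
(1, 4): arr[1]=15 > arr[4]=6
(1, 5): arr[1]=15 > arr[5]=4
(2, 5): arr[2]=6 > arr[5]=4
(3, 5): arr[3]=6 > arr[5]=4
(4, 5): arr[4]=6 > arr[5]=4

Total inversions: 11

The array has 11 inversion(s): (0,2), (0,3), (0,4), (0,5), (1,2), (1,3), (1,4), (1,5), (2,5), (3,5), (4,5). Each pair (i,j) satisfies i < j and arr[i] > arr[j].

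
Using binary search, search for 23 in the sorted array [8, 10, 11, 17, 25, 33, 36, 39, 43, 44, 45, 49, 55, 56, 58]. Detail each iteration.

Binary search for 23 in [8, 10, 11, 17, 25, 33, 36, 39, 43, 44, 45, 49, 55, 56, 58]:

lo=0, hi=14, mid=7, arr[mid]=39 -> 39 > 23, search left half
lo=0, hi=6, mid=3, arr[mid]=17 -> 17 < 23, search right half
lo=4, hi=6, mid=5, arr[mid]=33 -> 33 > 23, search left half
lo=4, hi=4, mid=4, arr[mid]=25 -> 25 > 23, search left half
lo=4 > hi=3, target 23 not found

Binary search determines that 23 is not in the array after 4 comparisons. The search space was exhausted without finding the target.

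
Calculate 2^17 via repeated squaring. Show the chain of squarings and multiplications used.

Computing 2^17 by squaring (build up from 2^1; each line after the first costs one multiplication):

2^1 = 2
2^2 = (2^1)^2 = 2^2 = 4
2^4 = (2^2)^2 = 4^2 = 16
2^8 = (2^4)^2 = 16^2 = 256
2^16 = (2^8)^2 = 256^2 = 65536
2^17 = 2 * 2^16 = 2 * 65536 = 131072

Result: 131072
Multiplications needed: 5 (5 lines after 2^1)

2^17 = 131072. Using exponentiation by squaring, this requires 5 multiplications. The key idea: if the exponent is even, square the half-power; if odd, multiply by the base once.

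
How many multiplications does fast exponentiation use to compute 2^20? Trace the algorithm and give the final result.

Computing 2^20 by squaring (build up from 2^1; each line after the first costs one multiplication):

2^1 = 2
2^2 = (2^1)^2 = 2^2 = 4
2^4 = (2^2)^2 = 4^2 = 16
2^5 = 2 * 2^4 = 2 * 16 = 32
2^10 = (2^5)^2 = 32^2 = 1024
2^20 = (2^10)^2 = 1024^2 = 1048576

Result: 1048576
Multiplications needed: 5 (5 lines after 2^1)

2^20 = 1048576. Using exponentiation by squaring, this requires 5 multiplications. The key idea: if the exponent is even, square the half-power; if odd, multiply by the base once.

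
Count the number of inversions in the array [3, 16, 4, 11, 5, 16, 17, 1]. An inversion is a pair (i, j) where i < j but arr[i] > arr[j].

Finding inversions in [3, 16, 4, 11, 5, 16, 17, 1]:

(0, 7): arr[0]=3 > arr[7]=1
(1, 2): arr[1]=16 > arr[2]=4
(1, 3): arr[1]=16 > arr[3]=11
(1, 4): arr[1]=16 > arr[4]=5
(1, 7): arr[1]=16 > arr[7]=1
(2, 7): arr[2]=4 > arr[7]=1
(3, 4): arr[3]=11 > arr[4]=5
(3, 7): arr[3]=11 > arr[7]=1
(4, 7): arr[4]=5 > arr[7]=1
(5, 7): arr[5]=16 > arr[7]=1
(6, 7): arr[6]=17 > arr[7]=1

Total inversions: 11

The array has 11 inversion(s): (0,7), (1,2), (1,3), (1,4), (1,7), (2,7), (3,4), (3,7), (4,7), (5,7), (6,7). Each pair (i,j) satisfies i < j and arr[i] > arr[j].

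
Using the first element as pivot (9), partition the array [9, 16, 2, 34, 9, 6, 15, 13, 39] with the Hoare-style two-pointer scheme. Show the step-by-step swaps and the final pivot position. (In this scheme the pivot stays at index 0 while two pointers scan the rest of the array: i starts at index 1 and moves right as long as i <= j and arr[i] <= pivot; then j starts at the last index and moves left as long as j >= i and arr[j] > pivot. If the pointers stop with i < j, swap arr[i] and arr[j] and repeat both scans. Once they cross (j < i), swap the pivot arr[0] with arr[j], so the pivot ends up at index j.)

Hoare-style two-pointer partition with pivot = 9:

Initial array: [9, 16, 2, 34, 9, 6, 15, 13, 39]

Pointers start at i = 1, j = 8.
i stops at index 1 (arr[1]=16 > 9), j stops at index 5 (arr[5]=6 <= 9): swap arr[1] and arr[5], array becomes [9, 6, 2, 34, 9, 16, 15, 13, 39]
i stops at index 3 (arr[3]=34 > 9), j stops at index 4 (arr[4]=9 <= 9): swap arr[3] and arr[4], array becomes [9, 6, 2, 9, 34, 16, 15, 13, 39]
i ends at 4, j ends at 3: the pointers have crossed (j < i), so scanning stops.

Swap pivot arr[0] with arr[3] to place pivot at position 3: [9, 6, 2, 9, 34, 16, 15, 13, 39]
Pivot position: 3

After partitioning with pivot 9, the array becomes [9, 6, 2, 9, 34, 16, 15, 13, 39]. The pivot is placed at index 3. All elements to the left of the pivot are <= 9, and all elements to the right are > 9.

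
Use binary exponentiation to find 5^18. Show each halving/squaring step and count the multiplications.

Computing 5^18 by squaring (build up from 5^1; each line after the first costs one multiplication):

5^1 = 5
5^2 = (5^1)^2 = 5^2 = 25
5^4 = (5^2)^2 = 25^2 = 625
5^8 = (5^4)^2 = 625^2 = 390625
5^9 = 5 * 5^8 = 5 * 390625 = 1953125
5^18 = (5^9)^2 = 1953125^2 = 3814697265625

Result: 3814697265625
Multiplications needed: 5 (5 lines after 5^1)

5^18 = 3814697265625. Using exponentiation by squaring, this requires 5 multiplications. The key idea: if the exponent is even, square the half-power; if odd, multiply by the base once.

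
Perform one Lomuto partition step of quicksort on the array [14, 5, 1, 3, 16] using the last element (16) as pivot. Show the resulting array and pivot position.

Lomuto partition with pivot = 16:

Initial array: [14, 5, 1, 3, 16]

arr[0]=14 <= 16: swap with position 0, array becomes [14, 5, 1, 3, 16]
arr[1]=5 <= 16: swap with position 1, array becomes [14, 5, 1, 3, 16]
arr[2]=1 <= 16: swap with position 2, array becomes [14, 5, 1, 3, 16]
arr[3]=3 <= 16: swap with position 3, array becomes [14, 5, 1, 3, 16]

Place pivot at position 4: [14, 5, 1, 3, 16]
Pivot position: 4

After partitioning with pivot 16, the array becomes [14, 5, 1, 3, 16]. The pivot is placed at index 4. All elements to the left of the pivot are <= 16, and all elements to the right are > 16.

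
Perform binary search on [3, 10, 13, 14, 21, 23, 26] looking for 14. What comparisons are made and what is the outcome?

Binary search for 14 in [3, 10, 13, 14, 21, 23, 26]:

lo=0, hi=6, mid=3, arr[mid]=14 -> Found target at index 3!

Binary search finds 14 at index 3 after 1 comparisons. The search repeatedly halves the search space by comparing with the middle element.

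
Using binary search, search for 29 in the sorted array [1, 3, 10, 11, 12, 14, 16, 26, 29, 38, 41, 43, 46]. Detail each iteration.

Binary search for 29 in [1, 3, 10, 11, 12, 14, 16, 26, 29, 38, 41, 43, 46]:

lo=0, hi=12, mid=6, arr[mid]=16 -> 16 < 29, search right half
lo=7, hi=12, mid=9, arr[mid]=38 -> 38 > 29, search left half
lo=7, hi=8, mid=7, arr[mid]=26 -> 26 < 29, search right half
lo=8, hi=8, mid=8, arr[mid]=29 -> Found target at index 8!

Binary search finds 29 at index 8 after 4 comparisons. The search repeatedly halves the search space by comparing with the middle element.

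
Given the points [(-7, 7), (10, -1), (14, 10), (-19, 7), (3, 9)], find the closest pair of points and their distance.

Computing all pairwise distances among 5 points:

d((-7, 7), (10, -1)) = 18.7883
d((-7, 7), (14, 10)) = 21.2132
d((-7, 7), (-19, 7)) = 12.0
d((-7, 7), (3, 9)) = 10.198 <-- minimum
d((10, -1), (14, 10)) = 11.7047
d((10, -1), (-19, 7)) = 30.0832
d((10, -1), (3, 9)) = 12.2066
d((14, 10), (-19, 7)) = 33.1361
d((14, 10), (3, 9)) = 11.0454
d((-19, 7), (3, 9)) = 22.0907

Closest pair: (-7, 7) and (3, 9) with distance 10.198

The closest pair is (-7, 7) and (3, 9) with Euclidean distance 10.198. For 5 points, brute-force pairwise comparison is shown above. For large n, the divide-and-conquer algorithm (sort by x, recurse on halves, check the dividing strip) achieves O(n log n).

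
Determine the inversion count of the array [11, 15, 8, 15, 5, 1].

Finding inversions in [11, 15, 8, 15, 5, 1]:

(0, 2): arr[0]=11 > arr[2]=8
(0, 4): arr[0]=11 > arr[4]=5
(0, 5): arr[0]=11 > arr[5]=1
(1, 2): arr[1]=15 > arr[2]=8
(1, 4): arr[1]=15 > arr[4]=5
(1, 5): arr[1]=15 > arr[5]=1
(2, 4): arr[2]=8 > arr[4]=5
(2, 5): arr[2]=8 > arr[5]=1
(3, 4): arr[3]=15 > arr[4]=5
(3, 5): arr[3]=15 > arr[5]=1
(4, 5): arr[4]=5 > arr[5]=1

Total inversions: 11

The array has 11 inversion(s): (0,2), (0,4), (0,5), (1,2), (1,4), (1,5), (2,4), (2,5), (3,4), (3,5), (4,5). Each pair (i,j) satisfies i < j and arr[i] > arr[j].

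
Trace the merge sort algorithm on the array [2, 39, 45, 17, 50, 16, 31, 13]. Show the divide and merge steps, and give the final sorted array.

Merge sort trace:

Split: [2, 39, 45, 17, 50, 16, 31, 13] -> [2, 39, 45, 17] and [50, 16, 31, 13]
  Split: [2, 39, 45, 17] -> [2, 39] and [45, 17]
    Split: [2, 39] -> [2] and [39]
    Merge: [2] + [39] -> [2, 39]
    Split: [45, 17] -> [45] and [17]
    Merge: [45] + [17] -> [17, 45]
  Merge: [2, 39] + [17, 45] -> [2, 17, 39, 45]
  Split: [50, 16, 31, 13] -> [50, 16] and [31, 13]
    Split: [50, 16] -> [50] and [16]
    Merge: [50] + [16] -> [16, 50]
    Split: [31, 13] -> [31] and [13]
    Merge: [31] + [13] -> [13, 31]
  Merge: [16, 50] + [13, 31] -> [13, 16, 31, 50]
Merge: [2, 17, 39, 45] + [13, 16, 31, 50] -> [2, 13, 16, 17, 31, 39, 45, 50]

Final sorted array: [2, 13, 16, 17, 31, 39, 45, 50]

The merge sort proceeds by recursively splitting the array and merging sorted halves.
After all merges, the sorted array is [2, 13, 16, 17, 31, 39, 45, 50].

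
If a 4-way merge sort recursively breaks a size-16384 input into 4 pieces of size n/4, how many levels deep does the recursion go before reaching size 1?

For divide and conquer with division factor 4:

Problem sizes at each level:
Level 0: 16384
Level 1: 4096
Level 2: 1024
Level 3: 256
Level 4: 64
Level 5: 16
Level 6: 4
Level 7: 1

The root is level 0 and the size-1 base case is level 7 (the tree spans levels 0 through 7, i.e. 8 levels counting the root), so the depth is the number of divisions: log_4(16384) = 7

The recursion tree depth is log_4(16384) = 7. At each level, the problem size is divided by 4, so it takes 7 divisions to reduce to a base case of size 1. The algorithm makes 4 recursive calls at each level.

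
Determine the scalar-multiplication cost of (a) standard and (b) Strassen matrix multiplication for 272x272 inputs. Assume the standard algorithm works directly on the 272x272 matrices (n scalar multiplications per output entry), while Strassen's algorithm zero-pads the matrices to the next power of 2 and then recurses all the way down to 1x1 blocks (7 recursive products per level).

Matrix multiplication for 272x272 matrices:

Strassen's algorithm requires power-of-2 dimensions. Pad 272x272 to 512x512 (next power of 2).

Standard algorithm: 272^3 = 20123648 multiplications
Strassen's algorithm: 7^(log2(512)) = 7^9 = 40353607 multiplications
Difference: 20123648 - 40353607 = -20229959 (Strassen uses MORE here due to padding overhead — for small or just-over-power-of-2 n, padding can outweigh the per-level savings)

Standard: 20123648 multiplications (272^3). Strassen: 40353607 multiplications (7^9, after padding to 512x512). Strassen reduces 8 recursive multiplications to 7 at each level.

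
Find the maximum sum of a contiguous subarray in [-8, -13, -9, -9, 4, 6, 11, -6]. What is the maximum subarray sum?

Using Kadane's algorithm on [-8, -13, -9, -9, 4, 6, 11, -6]:

Scanning through the array:
Position 1 (value -13): max_ending_here = -13, max_so_far = -8
Position 2 (value -9): max_ending_here = -9, max_so_far = -8
Position 3 (value -9): max_ending_here = -9, max_so_far = -8
Position 4 (value 4): max_ending_here = 4, max_so_far = 4
Position 5 (value 6): max_ending_here = 10, max_so_far = 10
Position 6 (value 11): max_ending_here = 21, max_so_far = 21
Position 7 (value -6): max_ending_here = 15, max_so_far = 21

Maximum subarray: [4, 6, 11]
Maximum sum: 21

The maximum subarray is [4, 6, 11] with sum 21. This subarray runs from index 4 to index 6.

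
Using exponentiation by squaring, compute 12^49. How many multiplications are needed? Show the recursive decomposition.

Computing 12^49 by squaring (build up from 12^1; each line after the first costs one multiplication):

12^1 = 12
12^2 = (12^1)^2 = 12^2 = 144
12^3 = 12 * 12^2 = 12 * 144 = 1728
12^6 = (12^3)^2 = 1728^2 = 2985984
12^12 = (12^6)^2 = 2985984^2 = 8916100448256
12^24 = (12^12)^2 = 8916100448256^2 = 79496847203390844133441536
12^48 = (12^24)^2 = 79496847203390844133441536^2 = 6319748715279270675921934218987893281199411530039296
12^49 = 12 * 12^48 = 12 * 6319748715279270675921934218987893281199411530039296 = 75836984583351248111063210627854719374392938360471552

Result: 75836984583351248111063210627854719374392938360471552
Multiplications needed: 7 (7 lines after 12^1)

12^49 = 75836984583351248111063210627854719374392938360471552. Using exponentiation by squaring, this requires 7 multiplications. The key idea: if the exponent is even, square the half-power; if odd, multiply by the base once.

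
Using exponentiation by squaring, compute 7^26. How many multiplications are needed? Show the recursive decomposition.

Computing 7^26 by squaring (build up from 7^1; each line after the first costs one multiplication):

7^1 = 7
7^2 = (7^1)^2 = 7^2 = 49
7^3 = 7 * 7^2 = 7 * 49 = 343
7^6 = (7^3)^2 = 343^2 = 117649
7^12 = (7^6)^2 = 117649^2 = 13841287201
7^13 = 7 * 7^12 = 7 * 13841287201 = 96889010407
7^26 = (7^13)^2 = 96889010407^2 = 9387480337647754305649

Result: 9387480337647754305649
Multiplications needed: 6 (6 lines after 7^1)

7^26 = 9387480337647754305649. Using exponentiation by squaring, this requires 6 multiplications. The key idea: if the exponent is even, square the half-power; if odd, multiply by the base once.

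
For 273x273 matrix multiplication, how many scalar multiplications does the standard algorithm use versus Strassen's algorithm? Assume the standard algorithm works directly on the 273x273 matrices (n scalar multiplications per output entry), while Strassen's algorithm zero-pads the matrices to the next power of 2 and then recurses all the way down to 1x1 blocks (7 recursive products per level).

Matrix multiplication for 273x273 matrices:

Strassen's algorithm requires power-of-2 dimensions. Pad 273x273 to 512x512 (next power of 2).

Standard algorithm: 273^3 = 20346417 multiplications
Strassen's algorithm: 7^(log2(512)) = 7^9 = 40353607 multiplications
Difference: 20346417 - 40353607 = -20007190 (Strassen uses MORE here due to padding overhead — for small or just-over-power-of-2 n, padding can outweigh the per-level savings)

Standard: 20346417 multiplications (273^3). Strassen: 40353607 multiplications (7^9, after padding to 512x512). Strassen reduces 8 recursive multiplications to 7 at each level.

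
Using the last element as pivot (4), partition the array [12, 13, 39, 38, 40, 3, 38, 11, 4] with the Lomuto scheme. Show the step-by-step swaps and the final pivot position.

Lomuto partition with pivot = 4:

Initial array: [12, 13, 39, 38, 40, 3, 38, 11, 4]

arr[0]=12 > 4: no swap
arr[1]=13 > 4: no swap
arr[2]=39 > 4: no swap
arr[3]=38 > 4: no swap
arr[4]=40 > 4: no swap
arr[5]=3 <= 4: swap with position 0, array becomes [3, 13, 39, 38, 40, 12, 38, 11, 4]
arr[6]=38 > 4: no swap
arr[7]=11 > 4: no swap

Place pivot at position 1: [3, 4, 39, 38, 40, 12, 38, 11, 13]
Pivot position: 1

After partitioning with pivot 4, the array becomes [3, 4, 39, 38, 40, 12, 38, 11, 13]. The pivot is placed at index 1. All elements to the left of the pivot are <= 4, and all elements to the right are > 4.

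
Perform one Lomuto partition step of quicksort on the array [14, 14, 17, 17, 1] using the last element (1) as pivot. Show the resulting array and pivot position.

Lomuto partition with pivot = 1:

Initial array: [14, 14, 17, 17, 1]

arr[0]=14 > 1: no swap
arr[1]=14 > 1: no swap
arr[2]=17 > 1: no swap
arr[3]=17 > 1: no swap

Place pivot at position 0: [1, 14, 17, 17, 14]
Pivot position: 0

After partitioning with pivot 1, the array becomes [1, 14, 17, 17, 14]. The pivot is placed at index 0. All elements to the left of the pivot are <= 1, and all elements to the right are > 1.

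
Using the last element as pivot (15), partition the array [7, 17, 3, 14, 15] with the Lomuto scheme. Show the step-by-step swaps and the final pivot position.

Lomuto partition with pivot = 15:

Initial array: [7, 17, 3, 14, 15]

arr[0]=7 <= 15: swap with position 0, array becomes [7, 17, 3, 14, 15]
arr[1]=17 > 15: no swap
arr[2]=3 <= 15: swap with position 1, array becomes [7, 3, 17, 14, 15]
arr[3]=14 <= 15: swap with position 2, array becomes [7, 3, 14, 17, 15]

Place pivot at position 3: [7, 3, 14, 15, 17]
Pivot position: 3

After partitioning with pivot 15, the array becomes [7, 3, 14, 15, 17]. The pivot is placed at index 3. All elements to the left of the pivot are <= 15, and all elements to the right are > 15.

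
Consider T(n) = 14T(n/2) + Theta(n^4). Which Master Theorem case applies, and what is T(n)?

Master Theorem for T(n) = 14T(n/2) + O(n^4):

a = 14, b = 2, c = 4
log_b(a) = log_2(14) = 3.8074

Case 3: c = 4 > log_2(14) = 3.8074
T(n) = O(n^4) = O(n^4)

For T(n) = 14T(n/2) + O(n^4): log_2(14) = 3.8074. This is Case 3 of the Master Theorem (c > log_b(a), work dominated by root), giving O(n^4).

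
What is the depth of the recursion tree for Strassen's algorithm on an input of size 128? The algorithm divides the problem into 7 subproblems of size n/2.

For divide and conquer with division factor 2:

Problem sizes at each level:
Level 0: 128
Level 1: 64
Level 2: 32
Level 3: 16
Level 4: 8
Level 5: 4
Level 6: 2
Level 7: 1

The root is level 0 and the size-1 base case is level 7 (the tree spans levels 0 through 7, i.e. 8 levels counting the root), so the depth is the number of divisions: log_2(128) = 7

The recursion tree depth is log_2(128) = 7. At each level, the problem size is divided by 2, so it takes 7 divisions to reduce to a base case of size 1. The algorithm makes 7 recursive calls at each level.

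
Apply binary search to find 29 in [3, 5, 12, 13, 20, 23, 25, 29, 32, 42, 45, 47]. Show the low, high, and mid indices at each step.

Binary search for 29 in [3, 5, 12, 13, 20, 23, 25, 29, 32, 42, 45, 47]:

lo=0, hi=11, mid=5, arr[mid]=23 -> 23 < 29, search right half
lo=6, hi=11, mid=8, arr[mid]=32 -> 32 > 29, search left half
lo=6, hi=7, mid=6, arr[mid]=25 -> 25 < 29, search right half
lo=7, hi=7, mid=7, arr[mid]=29 -> Found target at index 7!

Binary search finds 29 at index 7 after 4 comparisons. The search repeatedly halves the search space by comparing with the middle element.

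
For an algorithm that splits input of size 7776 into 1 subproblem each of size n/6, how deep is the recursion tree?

For divide and conquer with division factor 6:

Problem sizes at each level:
Level 0: 7776
Level 1: 1296
Level 2: 216
Level 3: 36
Level 4: 6
Level 5: 1

The root is level 0 and the size-1 base case is level 5 (the tree spans levels 0 through 5, i.e. 6 levels counting the root), so the depth is the number of divisions: log_6(7776) = 5

The recursion tree depth is log_6(7776) = 5. At each level, the problem size is divided by 6, so it takes 5 divisions to reduce to a base case of size 1. The algorithm makes 1 recursive call at each level.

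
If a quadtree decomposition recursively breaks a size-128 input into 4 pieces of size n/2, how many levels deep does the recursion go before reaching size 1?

For divide and conquer with division factor 2:

Problem sizes at each level:
Level 0: 128
Level 1: 64
Level 2: 32
Level 3: 16
Level 4: 8
Level 5: 4
Level 6: 2
Level 7: 1

The root is level 0 and the size-1 base case is level 7 (the tree spans levels 0 through 7, i.e. 8 levels counting the root), so the depth is the number of divisions: log_2(128) = 7

The recursion tree depth is log_2(128) = 7. At each level, the problem size is divided by 2, so it takes 7 divisions to reduce to a base case of size 1. The algorithm makes 4 recursive calls at each level.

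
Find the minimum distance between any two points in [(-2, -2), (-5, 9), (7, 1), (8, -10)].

Computing all pairwise distances among 4 points:

d((-2, -2), (-5, 9)) = 11.4018
d((-2, -2), (7, 1)) = 9.4868 <-- minimum
d((-2, -2), (8, -10)) = 12.8062
d((-5, 9), (7, 1)) = 14.4222
d((-5, 9), (8, -10)) = 23.0217
d((7, 1), (8, -10)) = 11.0454

Closest pair: (-2, -2) and (7, 1) with distance 9.4868

The closest pair is (-2, -2) and (7, 1) with Euclidean distance 9.4868. For 4 points, brute-force pairwise comparison is shown above. For large n, the divide-and-conquer algorithm (sort by x, recurse on halves, check the dividing strip) achieves O(n log n).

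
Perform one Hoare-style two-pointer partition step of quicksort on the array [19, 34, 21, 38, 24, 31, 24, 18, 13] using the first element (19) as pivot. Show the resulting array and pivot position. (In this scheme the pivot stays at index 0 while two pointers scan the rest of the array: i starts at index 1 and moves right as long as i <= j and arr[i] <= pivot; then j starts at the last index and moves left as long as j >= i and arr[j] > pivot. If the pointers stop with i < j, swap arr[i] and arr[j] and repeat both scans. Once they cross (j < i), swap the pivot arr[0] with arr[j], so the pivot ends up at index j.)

Hoare-style two-pointer partition with pivot = 19:

Initial array: [19, 34, 21, 38, 24, 31, 24, 18, 13]

Pointers start at i = 1, j = 8.
i stops at index 1 (arr[1]=34 > 19), j stops at index 8 (arr[8]=13 <= 19): swap arr[1] and arr[8], array becomes [19, 13, 21, 38, 24, 31, 24, 18, 34]
i stops at index 2 (arr[2]=21 > 19), j stops at index 7 (arr[7]=18 <= 19): swap arr[2] and arr[7], array becomes [19, 13, 18, 38, 24, 31, 24, 21, 34]
i ends at 3, j ends at 2: the pointers have crossed (j < i), so scanning stops.

Swap pivot arr[0] with arr[2] to place pivot at position 2: [18, 13, 19, 38, 24, 31, 24, 21, 34]
Pivot position: 2

After partitioning with pivot 19, the array becomes [18, 13, 19, 38, 24, 31, 24, 21, 34]. The pivot is placed at index 2. All elements to the left of the pivot are <= 19, and all elements to the right are > 19.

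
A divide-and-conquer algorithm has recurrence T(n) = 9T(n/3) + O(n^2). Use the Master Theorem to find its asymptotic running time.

Master Theorem for T(n) = 9T(n/3) + O(n^2):

a = 9, b = 3, c = 2
log_b(a) = log_3(9) = 2.0000

Case 2: c = 2 = log_3(9) = 2.0000
T(n) = O(n^2 log n) = O(n^2 log n)

For T(n) = 9T(n/3) + O(n^2): log_3(9) = 2.0000. This is Case 2 of the Master Theorem (c = log_b(a), equal work at all levels), giving O(n^2 log n).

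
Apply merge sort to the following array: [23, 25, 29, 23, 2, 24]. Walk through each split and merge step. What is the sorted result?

Merge sort trace:

Split: [23, 25, 29, 23, 2, 24] -> [23, 25, 29] and [23, 2, 24]
  Split: [23, 25, 29] -> [23] and [25, 29]
    Split: [25, 29] -> [25] and [29]
    Merge: [25] + [29] -> [25, 29]
  Merge: [23] + [25, 29] -> [23, 25, 29]
  Split: [23, 2, 24] -> [23] and [2, 24]
    Split: [2, 24] -> [2] and [24]
    Merge: [2] + [24] -> [2, 24]
  Merge: [23] + [2, 24] -> [2, 23, 24]
Merge: [23, 25, 29] + [2, 23, 24] -> [2, 23, 23, 24, 25, 29]

Final sorted array: [2, 23, 23, 24, 25, 29]

The merge sort proceeds by recursively splitting the array and merging sorted halves.
After all merges, the sorted array is [2, 23, 23, 24, 25, 29].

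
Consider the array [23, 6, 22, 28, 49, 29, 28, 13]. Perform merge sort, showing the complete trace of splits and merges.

Merge sort trace:

Split: [23, 6, 22, 28, 49, 29, 28, 13] -> [23, 6, 22, 28] and [49, 29, 28, 13]
  Split: [23, 6, 22, 28] -> [23, 6] and [22, 28]
    Split: [23, 6] -> [23] and [6]
    Merge: [23] + [6] -> [6, 23]
    Split: [22, 28] -> [22] and [28]
    Merge: [22] + [28] -> [22, 28]
  Merge: [6, 23] + [22, 28] -> [6, 22, 23, 28]
  Split: [49, 29, 28, 13] -> [49, 29] and [28, 13]
    Split: [49, 29] -> [49] and [29]
    Merge: [49] + [29] -> [29, 49]
    Split: [28, 13] -> [28] and [13]
    Merge: [28] + [13] -> [13, 28]
  Merge: [29, 49] + [13, 28] -> [13, 28, 29, 49]
Merge: [6, 22, 23, 28] + [13, 28, 29, 49] -> [6, 13, 22, 23, 28, 28, 29, 49]

Final sorted array: [6, 13, 22, 23, 28, 28, 29, 49]

The merge sort proceeds by recursively splitting the array and merging sorted halves.
After all merges, the sorted array is [6, 13, 22, 23, 28, 28, 29, 49].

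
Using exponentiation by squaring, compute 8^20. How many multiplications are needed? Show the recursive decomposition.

Computing 8^20 by squaring (build up from 8^1; each line after the first costs one multiplication):

8^1 = 8
8^2 = (8^1)^2 = 8^2 = 64
8^4 = (8^2)^2 = 64^2 = 4096
8^5 = 8 * 8^4 = 8 * 4096 = 32768
8^10 = (8^5)^2 = 32768^2 = 1073741824
8^20 = (8^10)^2 = 1073741824^2 = 1152921504606846976

Result: 1152921504606846976
Multiplications needed: 5 (5 lines after 8^1)

8^20 = 1152921504606846976. Using exponentiation by squaring, this requires 5 multiplications. The key idea: if the exponent is even, square the half-power; if odd, multiply by the base once.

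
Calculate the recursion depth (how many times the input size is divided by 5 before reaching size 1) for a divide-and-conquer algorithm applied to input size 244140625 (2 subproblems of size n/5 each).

For divide and conquer with division factor 5:

Problem sizes at each level:
Level 0: 244140625
Level 1: 48828125
Level 2: 9765625
Level 3: 1953125
Level 4: 390625
Level 5: 78125
Level 6: 15625
Level 7: 3125
Level 8: 625
Level 9: 125
Level 10: 25
Level 11: 5
Level 12: 1

The root is level 0 and the size-1 base case is level 12 (the tree spans levels 0 through 12, i.e. 13 levels counting the root), so the depth is the number of divisions: log_5(244140625) = 12

The recursion tree depth is log_5(244140625) = 12. At each level, the problem size is divided by 5, so it takes 12 divisions to reduce to a base case of size 1. The algorithm makes 2 recursive calls at each level.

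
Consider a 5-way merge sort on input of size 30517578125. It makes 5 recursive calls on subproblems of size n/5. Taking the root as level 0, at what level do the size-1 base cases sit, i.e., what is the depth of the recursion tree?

For divide and conquer with division factor 5:

Problem sizes at each level:
Level 0: 30517578125
Level 1: 6103515625
Level 2: 1220703125
Level 3: 244140625
Level 4: 48828125
Level 5: 9765625
Level 6: 1953125
Level 7: 390625
Level 8: 78125
Level 9: 15625
Level 10: 3125
Level 11: 625
Level 12: 125
Level 13: 25
Level 14: 5
Level 15: 1

The root is level 0 and the size-1 base case is level 15 (the tree spans levels 0 through 15, i.e. 16 levels counting the root), so the depth is the number of divisions: log_5(30517578125) = 15

The recursion tree depth is log_5(30517578125) = 15. At each level, the problem size is divided by 5, so it takes 15 divisions to reduce to a base case of size 1. The algorithm makes 5 recursive calls at each level.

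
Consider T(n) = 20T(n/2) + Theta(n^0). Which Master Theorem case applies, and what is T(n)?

Master Theorem for T(n) = 20T(n/2) + O(n^0):

a = 20, b = 2, c = 0
log_b(a) = log_2(20) = 4.3219

Case 1: c = 0 < log_2(20) = 4.3219
T(n) = O(n^(log_2 20))

For T(n) = 20T(n/2) + O(n^0): log_2(20) = 4.3219. This is Case 1 of the Master Theorem (c < log_b(a), work dominated by leaves), giving O(n^(log_2 20)).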